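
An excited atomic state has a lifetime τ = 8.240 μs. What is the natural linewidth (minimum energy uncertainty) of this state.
39.940 peV

Using the energy-time uncertainty principle:
ΔEΔt ≥ ℏ/2

The lifetime τ represents the time uncertainty Δt.
The natural linewidth (minimum energy uncertainty) is:

ΔE = ℏ/(2τ)
ΔE = (1.055e-34 J·s) / (2 × 8.240e-06 s)
ΔE = 6.399e-30 J = 39.940 peV

This natural linewidth limits the precision of spectroscopic measurements.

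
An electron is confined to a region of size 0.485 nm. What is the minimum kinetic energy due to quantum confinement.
40.493 meV

Using the uncertainty principle:

1. Position uncertainty: Δx ≈ 4.850e-10 m
2. Minimum momentum uncertainty: Δp = ℏ/(2Δx) = 1.087e-25 kg·m/s
3. Minimum kinetic energy:
   KE = (Δp)²/(2m) = (1.087e-25)²/(2 × 9.109e-31 kg)
   KE = 6.488e-21 J = 40.493 meV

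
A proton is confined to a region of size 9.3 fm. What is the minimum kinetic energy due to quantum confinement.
59.977 keV

Using the uncertainty principle:

1. Position uncertainty: Δx ≈ 9.300e-15 m
2. Minimum momentum uncertainty: Δp = ℏ/(2Δx) = 5.670e-21 kg·m/s
3. Minimum kinetic energy:
   KE = (Δp)²/(2m) = (5.670e-21)²/(2 × 1.673e-27 kg)
   KE = 9.609e-15 J = 59.977 keV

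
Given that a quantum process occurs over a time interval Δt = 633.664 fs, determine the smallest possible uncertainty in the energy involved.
519.370 μeV

Using the energy-time uncertainty principle:
ΔEΔt ≥ ℏ/2

The minimum uncertainty in energy is:
ΔE_min = ℏ/(2Δt)
ΔE_min = (1.055e-34 J·s) / (2 × 6.337e-13 s)
ΔE_min = 8.321e-23 J = 519.370 μeV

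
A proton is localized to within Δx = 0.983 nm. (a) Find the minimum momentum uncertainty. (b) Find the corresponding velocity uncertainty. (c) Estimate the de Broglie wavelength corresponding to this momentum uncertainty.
(a) Δp_min = 5.364 × 10^-26 kg·m/s
(b) Δv_min = 32.070 m/s
(c) λ_dB = 12.353 nm

Step-by-step:

(a) From the uncertainty principle:
Δp_min = ℏ/(2Δx) = (1.055e-34 J·s)/(2 × 9.830e-10 m) = 5.364e-26 kg·m/s

(b) The velocity uncertainty:
Δv = Δp/m = (5.364e-26 kg·m/s)/(1.673e-27 kg) = 3.207e+01 m/s = 32.070 m/s

(c) The de Broglie wavelength for this momentum:
λ = h/p = (6.626e-34 J·s)/(5.364e-26 kg·m/s) = 1.235e-08 m = 12.353 nm

Note: The de Broglie wavelength is comparable to the localization size, as expected from wave-particle duality.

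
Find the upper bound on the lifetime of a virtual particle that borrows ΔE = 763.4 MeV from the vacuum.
4.311 × 10^-25 s

Using the energy-time uncertainty principle:
ΔEΔt ≥ ℏ/2

For a virtual particle borrowing energy ΔE, the maximum lifetime is:
Δt_max = ℏ/(2ΔE)

Converting energy:
ΔE = 763.4 MeV = 1.223e-10 J

Δt_max = (1.055e-34 J·s) / (2 × 1.223e-10 J)
Δt_max = 4.311e-25 s = 4.311 × 10^-25 s

Virtual particles with higher borrowed energy exist for shorter times.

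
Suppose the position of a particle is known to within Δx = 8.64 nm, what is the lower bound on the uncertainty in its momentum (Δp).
6.103 × 10^-27 kg·m/s

Using the Heisenberg uncertainty principle:
ΔxΔp ≥ ℏ/2

The minimum uncertainty in momentum is:
Δp_min = ℏ/(2Δx)
Δp_min = (1.055e-34 J·s) / (2 × 8.640e-09 m)
Δp_min = 6.103e-27 kg·m/s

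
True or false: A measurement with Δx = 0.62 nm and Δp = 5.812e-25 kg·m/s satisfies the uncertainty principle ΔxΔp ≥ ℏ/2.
Yes, it satisfies the uncertainty principle.

Calculate the product ΔxΔp:
ΔxΔp = (6.200e-10 m) × (5.812e-25 kg·m/s)
ΔxΔp = 3.603e-34 J·s

Compare to the minimum allowed value ℏ/2:
ℏ/2 = 5.273e-35 J·s

Since ΔxΔp = 3.603e-34 J·s ≥ 5.273e-35 J·s = ℏ/2,
the measurement satisfies the uncertainty principle.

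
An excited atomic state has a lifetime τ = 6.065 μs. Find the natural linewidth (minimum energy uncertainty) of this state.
54.263 peV

Using the energy-time uncertainty principle:
ΔEΔt ≥ ℏ/2

The lifetime τ represents the time uncertainty Δt.
The natural linewidth (minimum energy uncertainty) is:

ΔE = ℏ/(2τ)
ΔE = (1.055e-34 J·s) / (2 × 6.065e-06 s)
ΔE = 8.694e-30 J = 54.263 peV

This natural linewidth limits the precision of spectroscopic measurements.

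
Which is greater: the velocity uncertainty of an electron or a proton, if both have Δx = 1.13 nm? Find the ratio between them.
The electron has the larger minimum velocity uncertainty, by a ratio of 1836.2.

For both particles, Δp_min = ℏ/(2Δx) = 4.666e-26 kg·m/s (same for both).

The velocity uncertainty is Δv = Δp/m:
- electron: Δv = 4.666e-26 / 9.109e-31 = 5.122e+04 m/s = 51.225 km/s
- proton: Δv = 4.666e-26 / 1.673e-27 = 2.790e+01 m/s = 27.898 m/s

Ratio: 5.122e+04 / 2.790e+01 = 1836.2

The lighter particle has larger velocity uncertainty because Δv ∝ 1/m.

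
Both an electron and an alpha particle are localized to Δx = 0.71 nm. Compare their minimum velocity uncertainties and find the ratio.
The electron has the larger minimum velocity uncertainty, by a ratio of 7294.3.

For both particles, Δp_min = ℏ/(2Δx) = 7.427e-26 kg·m/s (same for both).

The velocity uncertainty is Δv = Δp/m:
- electron: Δv = 7.427e-26 / 9.109e-31 = 8.153e+04 m/s = 81.527 km/s
- alpha particle: Δv = 7.427e-26 / 6.645e-27 = 1.118e+01 m/s = 11.177 m/s

Ratio: 8.153e+04 / 1.118e+01 = 7294.3

The lighter particle has larger velocity uncertainty because Δv ∝ 1/m.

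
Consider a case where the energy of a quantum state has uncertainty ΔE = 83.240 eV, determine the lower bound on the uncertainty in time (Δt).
3.954 as

Using the energy-time uncertainty principle:
ΔEΔt ≥ ℏ/2

The minimum uncertainty in time is:
Δt_min = ℏ/(2ΔE)
Δt_min = (1.055e-34 J·s) / (2 × 1.334e-17 J)
Δt_min = 3.954e-18 s = 3.954 as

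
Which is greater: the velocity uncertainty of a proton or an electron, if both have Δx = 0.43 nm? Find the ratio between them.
The electron has the larger minimum velocity uncertainty, by a ratio of 1836.2.

For both particles, Δp_min = ℏ/(2Δx) = 1.226e-25 kg·m/s (same for both).

The velocity uncertainty is Δv = Δp/m:
- proton: Δv = 1.226e-25 / 1.673e-27 = 7.331e+01 m/s = 73.313 m/s
- electron: Δv = 1.226e-25 / 9.109e-31 = 1.346e+05 m/s = 134.614 km/s

Ratio: 1.346e+05 / 7.331e+01 = 1836.2

The lighter particle has larger velocity uncertainty because Δv ∝ 1/m.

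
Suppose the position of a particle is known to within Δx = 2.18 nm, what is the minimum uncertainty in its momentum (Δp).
2.419 × 10^-26 kg·m/s

Using the Heisenberg uncertainty principle:
ΔxΔp ≥ ℏ/2

The minimum uncertainty in momentum is:
Δp_min = ℏ/(2Δx)
Δp_min = (1.055e-34 J·s) / (2 × 2.180e-09 m)
Δp_min = 2.419e-26 kg·m/s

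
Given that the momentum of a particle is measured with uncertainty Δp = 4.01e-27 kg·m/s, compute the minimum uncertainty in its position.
13.149 nm

Using the Heisenberg uncertainty principle:
ΔxΔp ≥ ℏ/2

The minimum uncertainty in position is:
Δx_min = ℏ/(2Δp)
Δx_min = (1.055e-34 J·s) / (2 × 4.010e-27 kg·m/s)
Δx_min = 1.315e-08 m = 13.149 nm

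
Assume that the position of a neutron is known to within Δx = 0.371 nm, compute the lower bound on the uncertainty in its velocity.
84.855 m/s

Using the Heisenberg uncertainty principle and Δp = mΔv:
ΔxΔp ≥ ℏ/2
Δx(mΔv) ≥ ℏ/2

The minimum uncertainty in velocity is:
Δv_min = ℏ/(2mΔx)
Δv_min = (1.055e-34 J·s) / (2 × 1.675e-27 kg × 3.710e-10 m)
Δv_min = 8.485e+01 m/s = 84.855 m/s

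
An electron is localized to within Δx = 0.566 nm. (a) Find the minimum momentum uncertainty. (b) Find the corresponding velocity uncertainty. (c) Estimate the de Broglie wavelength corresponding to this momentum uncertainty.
(a) Δp_min = 9.316 × 10^-26 kg·m/s
(b) Δv_min = 102.268 km/s
(c) λ_dB = 7.113 nm

Step-by-step:

(a) From the uncertainty principle:
Δp_min = ℏ/(2Δx) = (1.055e-34 J·s)/(2 × 5.660e-10 m) = 9.316e-26 kg·m/s

(b) The velocity uncertainty:
Δv = Δp/m = (9.316e-26 kg·m/s)/(9.109e-31 kg) = 1.023e+05 m/s = 102.268 km/s

(c) The de Broglie wavelength for this momentum:
λ = h/p = (6.626e-34 J·s)/(9.316e-26 kg·m/s) = 7.113e-09 m = 7.113 nm

Note: The de Broglie wavelength is comparable to the localization size, as expected from wave-particle duality.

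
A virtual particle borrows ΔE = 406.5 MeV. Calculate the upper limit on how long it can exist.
8.096 × 10^-25 s

Using the energy-time uncertainty principle:
ΔEΔt ≥ ℏ/2

For a virtual particle borrowing energy ΔE, the maximum lifetime is:
Δt_max = ℏ/(2ΔE)

Converting energy:
ΔE = 406.5 MeV = 6.513e-11 J

Δt_max = (1.055e-34 J·s) / (2 × 6.513e-11 J)
Δt_max = 8.096e-25 s = 8.096 × 10^-25 s

Virtual particles with higher borrowed energy exist for shorter times.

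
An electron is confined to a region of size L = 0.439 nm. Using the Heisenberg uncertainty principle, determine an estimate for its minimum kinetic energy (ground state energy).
49.424 meV

Using the uncertainty principle to estimate ground state energy:

1. The position uncertainty is approximately the confinement size:
   Δx ≈ L = 4.390e-10 m

2. From ΔxΔp ≥ ℏ/2, the minimum momentum uncertainty is:
   Δp ≈ ℏ/(2L) = 1.201e-25 kg·m/s

3. The kinetic energy is approximately:
   KE ≈ (Δp)²/(2m) = (1.201e-25)²/(2 × 9.109e-31 kg)
   KE ≈ 7.919e-21 J = 49.424 meV

This is an order-of-magnitude estimate of the ground state energy.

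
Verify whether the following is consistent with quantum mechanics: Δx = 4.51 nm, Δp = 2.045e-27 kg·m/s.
No, it violates the uncertainty principle (impossible measurement).

Calculate the product ΔxΔp:
ΔxΔp = (4.510e-09 m) × (2.045e-27 kg·m/s)
ΔxΔp = 9.223e-36 J·s

Compare to the minimum allowed value ℏ/2:
ℏ/2 = 5.273e-35 J·s

Since ΔxΔp = 9.223e-36 J·s < 5.273e-35 J·s = ℏ/2,
the measurement violates the uncertainty principle.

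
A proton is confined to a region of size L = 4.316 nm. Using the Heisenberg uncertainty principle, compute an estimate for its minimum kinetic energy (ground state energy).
278.478 neV

Using the uncertainty principle to estimate ground state energy:

1. The position uncertainty is approximately the confinement size:
   Δx ≈ L = 4.316e-09 m

2. From ΔxΔp ≥ ℏ/2, the minimum momentum uncertainty is:
   Δp ≈ ℏ/(2L) = 1.222e-26 kg·m/s

3. The kinetic energy is approximately:
   KE ≈ (Δp)²/(2m) = (1.222e-26)²/(2 × 1.673e-27 kg)
   KE ≈ 4.462e-26 J = 278.478 neV

This is an order-of-magnitude estimate of the ground state energy.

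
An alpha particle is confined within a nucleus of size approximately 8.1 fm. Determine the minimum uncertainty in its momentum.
6.510 × 10^-21 kg·m/s

Using the Heisenberg uncertainty principle:
ΔxΔp ≥ ℏ/2

With Δx ≈ L = 8.100e-15 m (the confinement size):
Δp_min = ℏ/(2Δx)
Δp_min = (1.055e-34 J·s) / (2 × 8.100e-15 m)
Δp_min = 6.510e-21 kg·m/s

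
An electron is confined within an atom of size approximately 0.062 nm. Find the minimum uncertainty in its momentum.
8.505 × 10^-25 kg·m/s

Using the Heisenberg uncertainty principle:
ΔxΔp ≥ ℏ/2

With Δx ≈ L = 6.200e-11 m (the confinement size):
Δp_min = ℏ/(2Δx)
Δp_min = (1.055e-34 J·s) / (2 × 6.200e-11 m)
Δp_min = 8.505e-25 kg·m/s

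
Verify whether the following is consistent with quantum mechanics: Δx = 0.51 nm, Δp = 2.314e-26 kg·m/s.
No, it violates the uncertainty principle (impossible measurement).

Calculate the product ΔxΔp:
ΔxΔp = (5.100e-10 m) × (2.314e-26 kg·m/s)
ΔxΔp = 1.180e-35 J·s

Compare to the minimum allowed value ℏ/2:
ℏ/2 = 5.273e-35 J·s

Since ΔxΔp = 1.180e-35 J·s < 5.273e-35 J·s = ℏ/2,
the measurement violates the uncertainty principle.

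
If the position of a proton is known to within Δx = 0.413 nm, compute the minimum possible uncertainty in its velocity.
76.331 m/s

Using the Heisenberg uncertainty principle and Δp = mΔv:
ΔxΔp ≥ ℏ/2
Δx(mΔv) ≥ ℏ/2

The minimum uncertainty in velocity is:
Δv_min = ℏ/(2mΔx)
Δv_min = (1.055e-34 J·s) / (2 × 1.673e-27 kg × 4.130e-10 m)
Δv_min = 7.633e+01 m/s = 76.331 m/s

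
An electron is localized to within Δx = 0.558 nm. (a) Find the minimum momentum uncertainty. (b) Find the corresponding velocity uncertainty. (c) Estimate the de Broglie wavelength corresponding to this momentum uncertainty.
(a) Δp_min = 9.450 × 10^-26 kg·m/s
(b) Δv_min = 103.734 km/s
(c) λ_dB = 7.012 nm

Step-by-step:

(a) From the uncertainty principle:
Δp_min = ℏ/(2Δx) = (1.055e-34 J·s)/(2 × 5.580e-10 m) = 9.450e-26 kg·m/s

(b) The velocity uncertainty:
Δv = Δp/m = (9.450e-26 kg·m/s)/(9.109e-31 kg) = 1.037e+05 m/s = 103.734 km/s

(c) The de Broglie wavelength for this momentum:
λ = h/p = (6.626e-34 J·s)/(9.450e-26 kg·m/s) = 7.012e-09 m = 7.012 nm

Note: The de Broglie wavelength is comparable to the localization size, as expected from wave-particle duality.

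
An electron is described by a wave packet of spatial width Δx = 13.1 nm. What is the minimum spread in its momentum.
4.025 × 10^-27 kg·m/s

For a wave packet, the spatial width Δx and momentum spread Δp are related by the uncertainty principle:
ΔxΔp ≥ ℏ/2

The minimum momentum spread is:
Δp_min = ℏ/(2Δx)
Δp_min = (1.055e-34 J·s) / (2 × 1.310e-08 m)
Δp_min = 4.025e-27 kg·m/s

A wave packet cannot have both a well-defined position and well-defined momentum.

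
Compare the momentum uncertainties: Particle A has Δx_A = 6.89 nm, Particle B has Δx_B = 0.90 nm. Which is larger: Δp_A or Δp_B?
Particle B has the larger minimum momentum uncertainty, by a factor of 7.66.

For each particle, the minimum momentum uncertainty is Δp_min = ℏ/(2Δx):

Particle A: Δp_A = ℏ/(2×6.890e-09 m) = 7.653e-27 kg·m/s
Particle B: Δp_B = ℏ/(2×9.000e-10 m) = 5.859e-26 kg·m/s

Ratio: Δp_B/Δp_A = 7.66

Since Δp_min ∝ 1/Δx, the particle with smaller position uncertainty (B) has larger momentum uncertainty.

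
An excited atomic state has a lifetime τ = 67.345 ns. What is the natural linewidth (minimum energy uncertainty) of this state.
4.887 neV

Using the energy-time uncertainty principle:
ΔEΔt ≥ ℏ/2

The lifetime τ represents the time uncertainty Δt.
The natural linewidth (minimum energy uncertainty) is:

ΔE = ℏ/(2τ)
ΔE = (1.055e-34 J·s) / (2 × 6.734e-08 s)
ΔE = 7.830e-28 J = 4.887 neV

This natural linewidth limits the precision of spectroscopic measurements.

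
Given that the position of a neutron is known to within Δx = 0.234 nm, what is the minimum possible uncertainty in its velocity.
134.535 m/s

Using the Heisenberg uncertainty principle and Δp = mΔv:
ΔxΔp ≥ ℏ/2
Δx(mΔv) ≥ ℏ/2

The minimum uncertainty in velocity is:
Δv_min = ℏ/(2mΔx)
Δv_min = (1.055e-34 J·s) / (2 × 1.675e-27 kg × 2.340e-10 m)
Δv_min = 1.345e+02 m/s = 134.535 m/s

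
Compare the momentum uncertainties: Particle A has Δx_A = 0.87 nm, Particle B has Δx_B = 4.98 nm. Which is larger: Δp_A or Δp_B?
Particle A has the larger minimum momentum uncertainty, by a factor of 5.72.

For each particle, the minimum momentum uncertainty is Δp_min = ℏ/(2Δx):

Particle A: Δp_A = ℏ/(2×8.700e-10 m) = 6.061e-26 kg·m/s
Particle B: Δp_B = ℏ/(2×4.980e-09 m) = 1.059e-26 kg·m/s

Ratio: Δp_A/Δp_B = 5.72

Since Δp_min ∝ 1/Δx, the particle with smaller position uncertainty (A) has larger momentum uncertainty.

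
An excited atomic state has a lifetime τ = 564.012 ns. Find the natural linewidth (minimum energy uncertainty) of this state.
583.509 peV

Using the energy-time uncertainty principle:
ΔEΔt ≥ ℏ/2

The lifetime τ represents the time uncertainty Δt.
The natural linewidth (minimum energy uncertainty) is:

ΔE = ℏ/(2τ)
ΔE = (1.055e-34 J·s) / (2 × 5.640e-07 s)
ΔE = 9.349e-29 J = 583.509 peV

This natural linewidth limits the precision of spectroscopic measurements.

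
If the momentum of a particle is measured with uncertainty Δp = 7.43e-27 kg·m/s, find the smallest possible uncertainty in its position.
7.097 nm

Using the Heisenberg uncertainty principle:
ΔxΔp ≥ ℏ/2

The minimum uncertainty in position is:
Δx_min = ℏ/(2Δp)
Δx_min = (1.055e-34 J·s) / (2 × 7.430e-27 kg·m/s)
Δx_min = 7.097e-09 m = 7.097 nm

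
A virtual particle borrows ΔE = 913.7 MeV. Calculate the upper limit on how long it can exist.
3.602 × 10^-25 s

Using the energy-time uncertainty principle:
ΔEΔt ≥ ℏ/2

For a virtual particle borrowing energy ΔE, the maximum lifetime is:
Δt_max = ℏ/(2ΔE)

Converting energy:
ΔE = 913.7 MeV = 1.464e-10 J

Δt_max = (1.055e-34 J·s) / (2 × 1.464e-10 J)
Δt_max = 3.602e-25 s = 3.602 × 10^-25 s

Virtual particles with higher borrowed energy exist for shorter times.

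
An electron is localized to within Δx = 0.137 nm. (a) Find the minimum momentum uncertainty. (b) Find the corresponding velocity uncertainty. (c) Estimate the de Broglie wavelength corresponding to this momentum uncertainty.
(a) Δp_min = 3.849 × 10^-25 kg·m/s
(b) Δv_min = 422.510 km/s
(c) λ_dB = 1.722 nm

Step-by-step:

(a) From the uncertainty principle:
Δp_min = ℏ/(2Δx) = (1.055e-34 J·s)/(2 × 1.370e-10 m) = 3.849e-25 kg·m/s

(b) The velocity uncertainty:
Δv = Δp/m = (3.849e-25 kg·m/s)/(9.109e-31 kg) = 4.225e+05 m/s = 422.510 km/s

(c) The de Broglie wavelength for this momentum:
λ = h/p = (6.626e-34 J·s)/(3.849e-25 kg·m/s) = 1.722e-09 m = 1.722 nm

Note: The de Broglie wavelength is comparable to the localization size, as expected from wave-particle duality.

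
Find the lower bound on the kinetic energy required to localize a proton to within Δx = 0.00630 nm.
130.699 meV

Localizing a particle requires giving it sufficient momentum uncertainty:

1. From uncertainty principle: Δp ≥ ℏ/(2Δx)
   Δp_min = (1.055e-34 J·s) / (2 × 6.300e-12 m)
   Δp_min = 8.370e-24 kg·m/s

2. This momentum uncertainty corresponds to kinetic energy:
   KE ≈ (Δp)²/(2m) = (8.370e-24)²/(2 × 1.673e-27 kg)
   KE = 2.094e-20 J = 130.699 meV

Tighter localization requires more energy.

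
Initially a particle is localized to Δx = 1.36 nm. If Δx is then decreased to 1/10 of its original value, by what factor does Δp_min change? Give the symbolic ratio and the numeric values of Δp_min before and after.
Original Δp_min = 3.877 × 10^-26 kg·m/s; new Δp'_min = 3.877 × 10^-25 kg·m/s; ratio Δp'_min/Δp_min = 10.

From the uncertainty principle ΔxΔp ≥ ℏ/2, the minimum momentum uncertainty is Δp_min = ℏ/(2Δx).

Original (Δx = 1.36 nm = 1.360e-09 m):
Δp_min = (1.055e-34 J·s)/(2 × 1.360e-09 m) = 3.877e-26 kg·m/s

When Δx → (1/10)Δx:
Δp'_min = ℏ/(2 × (1/10)Δx) = 10 × ℏ/(2Δx) = 10 × Δp_min
Δp'_min = 10 × 3.877e-26 kg·m/s = 3.877e-25 kg·m/s

Since Δp_min ∝ 1/Δx, when Δx is decreased to 1/10 of its original value, Δp_min increases to 10 times its original value.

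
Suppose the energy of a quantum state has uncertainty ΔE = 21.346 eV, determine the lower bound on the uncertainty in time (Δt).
15.418 as

Using the energy-time uncertainty principle:
ΔEΔt ≥ ℏ/2

The minimum uncertainty in time is:
Δt_min = ℏ/(2ΔE)
Δt_min = (1.055e-34 J·s) / (2 × 3.420e-18 J)
Δt_min = 1.542e-17 s = 15.418 as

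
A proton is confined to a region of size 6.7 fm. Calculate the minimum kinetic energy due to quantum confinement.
115.559 keV

Using the uncertainty principle:

1. Position uncertainty: Δx ≈ 6.700e-15 m
2. Minimum momentum uncertainty: Δp = ℏ/(2Δx) = 7.870e-21 kg·m/s
3. Minimum kinetic energy:
   KE = (Δp)²/(2m) = (7.870e-21)²/(2 × 1.673e-27 kg)
   KE = 1.851e-14 J = 115.559 keV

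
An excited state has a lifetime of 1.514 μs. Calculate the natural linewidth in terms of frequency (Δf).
52.561 kHz

Using the energy-time uncertainty principle and E = hf:
ΔEΔt ≥ ℏ/2
hΔf·Δt ≥ ℏ/2

The minimum frequency uncertainty is:
Δf = ℏ/(2hτ) = 1/(4πτ)
Δf = 1/(4π × 1.514e-06 s)
Δf = 5.256e+04 Hz = 52.561 kHz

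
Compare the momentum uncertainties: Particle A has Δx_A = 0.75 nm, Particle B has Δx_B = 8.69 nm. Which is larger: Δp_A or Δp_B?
Particle A has the larger minimum momentum uncertainty, by a factor of 11.59.

For each particle, the minimum momentum uncertainty is Δp_min = ℏ/(2Δx):

Particle A: Δp_A = ℏ/(2×7.500e-10 m) = 7.030e-26 kg·m/s
Particle B: Δp_B = ℏ/(2×8.690e-09 m) = 6.068e-27 kg·m/s

Ratio: Δp_A/Δp_B = 11.59

Since Δp_min ∝ 1/Δx, the particle with smaller position uncertainty (A) has larger momentum uncertainty.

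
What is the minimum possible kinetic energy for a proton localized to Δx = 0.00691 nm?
108.642 meV

Localizing a particle requires giving it sufficient momentum uncertainty:

1. From uncertainty principle: Δp ≥ ℏ/(2Δx)
   Δp_min = (1.055e-34 J·s) / (2 × 6.910e-12 m)
   Δp_min = 7.631e-24 kg·m/s

2. This momentum uncertainty corresponds to kinetic energy:
   KE ≈ (Δp)²/(2m) = (7.631e-24)²/(2 × 1.673e-27 kg)
   KE = 1.741e-20 J = 108.642 meV

Tighter localization requires more energy.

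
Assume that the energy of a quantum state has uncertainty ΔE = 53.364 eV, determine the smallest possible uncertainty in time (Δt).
6.167 as

Using the energy-time uncertainty principle:
ΔEΔt ≥ ℏ/2

The minimum uncertainty in time is:
Δt_min = ℏ/(2ΔE)
Δt_min = (1.055e-34 J·s) / (2 × 8.550e-18 J)
Δt_min = 6.167e-18 s = 6.167 as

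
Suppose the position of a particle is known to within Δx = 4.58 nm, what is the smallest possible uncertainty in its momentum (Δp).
1.151 × 10^-26 kg·m/s

Using the Heisenberg uncertainty principle:
ΔxΔp ≥ ℏ/2

The minimum uncertainty in momentum is:
Δp_min = ℏ/(2Δx)
Δp_min = (1.055e-34 J·s) / (2 × 4.580e-09 m)
Δp_min = 1.151e-26 kg·m/s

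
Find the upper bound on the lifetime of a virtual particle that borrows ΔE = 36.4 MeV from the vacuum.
9.041 ys

Using the energy-time uncertainty principle:
ΔEΔt ≥ ℏ/2

For a virtual particle borrowing energy ΔE, the maximum lifetime is:
Δt_max = ℏ/(2ΔE)

Converting energy:
ΔE = 36.4 MeV = 5.832e-12 J

Δt_max = (1.055e-34 J·s) / (2 × 5.832e-12 J)
Δt_max = 9.041e-24 s = 9.041 ys

Virtual particles with higher borrowed energy exist for shorter times.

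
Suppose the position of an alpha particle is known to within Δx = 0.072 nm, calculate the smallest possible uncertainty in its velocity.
110.215 m/s

Using the Heisenberg uncertainty principle and Δp = mΔv:
ΔxΔp ≥ ℏ/2
Δx(mΔv) ≥ ℏ/2

The minimum uncertainty in velocity is:
Δv_min = ℏ/(2mΔx)
Δv_min = (1.055e-34 J·s) / (2 × 6.645e-27 kg × 7.200e-11 m)
Δv_min = 1.102e+02 m/s = 110.215 m/s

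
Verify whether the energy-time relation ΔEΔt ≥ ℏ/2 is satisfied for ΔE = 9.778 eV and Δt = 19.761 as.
No, it violates the uncertainty relation.

Calculate the product ΔEΔt:
ΔE = 9.778 eV = 1.567e-18 J
ΔEΔt = (1.567e-18 J) × (1.976e-17 s)
ΔEΔt = 3.096e-35 J·s

Compare to the minimum allowed value ℏ/2:
ℏ/2 = 5.273e-35 J·s

Since ΔEΔt = 3.096e-35 J·s < 5.273e-35 J·s = ℏ/2,
this violates the uncertainty relation.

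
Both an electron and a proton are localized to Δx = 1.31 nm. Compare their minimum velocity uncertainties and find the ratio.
The electron has the larger minimum velocity uncertainty, by a ratio of 1836.2.

For both particles, Δp_min = ℏ/(2Δx) = 4.025e-26 kg·m/s (same for both).

The velocity uncertainty is Δv = Δp/m:
- electron: Δv = 4.025e-26 / 9.109e-31 = 4.419e+04 m/s = 44.186 km/s
- proton: Δv = 4.025e-26 / 1.673e-27 = 2.406e+01 m/s = 24.065 m/s

Ratio: 4.419e+04 / 2.406e+01 = 1836.2

The lighter particle has larger velocity uncertainty because Δv ∝ 1/m.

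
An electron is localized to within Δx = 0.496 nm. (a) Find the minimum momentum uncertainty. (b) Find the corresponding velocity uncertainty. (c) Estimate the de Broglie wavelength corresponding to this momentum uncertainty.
(a) Δp_min = 1.063 × 10^-25 kg·m/s
(b) Δv_min = 116.701 km/s
(c) λ_dB = 6.233 nm

Step-by-step:

(a) From the uncertainty principle:
Δp_min = ℏ/(2Δx) = (1.055e-34 J·s)/(2 × 4.960e-10 m) = 1.063e-25 kg·m/s

(b) The velocity uncertainty:
Δv = Δp/m = (1.063e-25 kg·m/s)/(9.109e-31 kg) = 1.167e+05 m/s = 116.701 km/s

(c) The de Broglie wavelength for this momentum:
λ = h/p = (6.626e-34 J·s)/(1.063e-25 kg·m/s) = 6.233e-09 m = 6.233 nm

Note: The de Broglie wavelength is comparable to the localization size, as expected from wave-particle duality.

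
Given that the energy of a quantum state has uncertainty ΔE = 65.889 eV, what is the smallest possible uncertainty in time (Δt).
4.995 as

Using the energy-time uncertainty principle:
ΔEΔt ≥ ℏ/2

The minimum uncertainty in time is:
Δt_min = ℏ/(2ΔE)
Δt_min = (1.055e-34 J·s) / (2 × 1.056e-17 J)
Δt_min = 4.995e-18 s = 4.995 as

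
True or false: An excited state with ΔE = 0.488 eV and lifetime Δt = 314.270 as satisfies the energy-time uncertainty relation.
No, it violates the uncertainty relation.

Calculate the product ΔEΔt:
ΔE = 0.488 eV = 7.819e-20 J
ΔEΔt = (7.819e-20 J) × (3.143e-16 s)
ΔEΔt = 2.457e-35 J·s

Compare to the minimum allowed value ℏ/2:
ℏ/2 = 5.273e-35 J·s

Since ΔEΔt = 2.457e-35 J·s < 5.273e-35 J·s = ℏ/2,
this violates the uncertainty relation.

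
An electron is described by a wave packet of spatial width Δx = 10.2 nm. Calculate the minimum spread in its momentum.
5.169 × 10^-27 kg·m/s

For a wave packet, the spatial width Δx and momentum spread Δp are related by the uncertainty principle:
ΔxΔp ≥ ℏ/2

The minimum momentum spread is:
Δp_min = ℏ/(2Δx)
Δp_min = (1.055e-34 J·s) / (2 × 1.020e-08 m)
Δp_min = 5.169e-27 kg·m/s

A wave packet cannot have both a well-defined position and well-defined momentum.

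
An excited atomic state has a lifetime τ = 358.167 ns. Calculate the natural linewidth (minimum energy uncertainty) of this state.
918.862 peV

Using the energy-time uncertainty principle:
ΔEΔt ≥ ℏ/2

The lifetime τ represents the time uncertainty Δt.
The natural linewidth (minimum energy uncertainty) is:

ΔE = ℏ/(2τ)
ΔE = (1.055e-34 J·s) / (2 × 3.582e-07 s)
ΔE = 1.472e-28 J = 918.862 peV

This natural linewidth limits the precision of spectroscopic measurements.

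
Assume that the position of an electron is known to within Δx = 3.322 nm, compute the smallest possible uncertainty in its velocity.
17.424 km/s

Using the Heisenberg uncertainty principle and Δp = mΔv:
ΔxΔp ≥ ℏ/2
Δx(mΔv) ≥ ℏ/2

The minimum uncertainty in velocity is:
Δv_min = ℏ/(2mΔx)
Δv_min = (1.055e-34 J·s) / (2 × 9.109e-31 kg × 3.322e-09 m)
Δv_min = 1.742e+04 m/s = 17.424 km/s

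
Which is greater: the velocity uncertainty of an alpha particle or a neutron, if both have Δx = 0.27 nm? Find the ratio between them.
The neutron has the larger minimum velocity uncertainty, by a ratio of 4.0.

For both particles, Δp_min = ℏ/(2Δx) = 1.953e-25 kg·m/s (same for both).

The velocity uncertainty is Δv = Δp/m:
- alpha particle: Δv = 1.953e-25 / 6.645e-27 = 2.939e+01 m/s = 29.391 m/s
- neutron: Δv = 1.953e-25 / 1.675e-27 = 1.166e+02 m/s = 116.597 m/s

Ratio: 1.166e+02 / 2.939e+01 = 4.0

The lighter particle has larger velocity uncertainty because Δv ∝ 1/m.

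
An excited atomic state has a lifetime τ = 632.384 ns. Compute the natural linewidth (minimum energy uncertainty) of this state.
520.421 peV

Using the energy-time uncertainty principle:
ΔEΔt ≥ ℏ/2

The lifetime τ represents the time uncertainty Δt.
The natural linewidth (minimum energy uncertainty) is:

ΔE = ℏ/(2τ)
ΔE = (1.055e-34 J·s) / (2 × 6.324e-07 s)
ΔE = 8.338e-29 J = 520.421 peV

This natural linewidth limits the precision of spectroscopic measurements.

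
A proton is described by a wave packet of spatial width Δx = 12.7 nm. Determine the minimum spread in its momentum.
4.152 × 10^-27 kg·m/s

For a wave packet, the spatial width Δx and momentum spread Δp are related by the uncertainty principle:
ΔxΔp ≥ ℏ/2

The minimum momentum spread is:
Δp_min = ℏ/(2Δx)
Δp_min = (1.055e-34 J·s) / (2 × 1.270e-08 m)
Δp_min = 4.152e-27 kg·m/s

A wave packet cannot have both a well-defined position and well-defined momentum.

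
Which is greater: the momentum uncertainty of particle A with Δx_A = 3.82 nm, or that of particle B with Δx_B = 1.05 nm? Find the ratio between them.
Particle B has the larger minimum momentum uncertainty, by a factor of 3.64.

For each particle, the minimum momentum uncertainty is Δp_min = ℏ/(2Δx):

Particle A: Δp_A = ℏ/(2×3.820e-09 m) = 1.380e-26 kg·m/s
Particle B: Δp_B = ℏ/(2×1.050e-09 m) = 5.022e-26 kg·m/s

Ratio: Δp_B/Δp_A = 3.64

Since Δp_min ∝ 1/Δx, the particle with smaller position uncertainty (B) has larger momentum uncertainty.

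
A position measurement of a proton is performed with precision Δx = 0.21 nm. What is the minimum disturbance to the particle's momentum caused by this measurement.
2.511 × 10^-25 kg·m/s

The uncertainty principle implies that measuring position disturbs momentum:
ΔxΔp ≥ ℏ/2

When we measure position with precision Δx, we necessarily introduce a momentum uncertainty:
Δp ≥ ℏ/(2Δx)
Δp_min = (1.055e-34 J·s) / (2 × 2.100e-10 m)
Δp_min = 2.511e-25 kg·m/s

The more precisely we measure position, the greater the momentum disturbance.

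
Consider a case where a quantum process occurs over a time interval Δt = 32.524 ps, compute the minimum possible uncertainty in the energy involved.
10.119 μeV

Using the energy-time uncertainty principle:
ΔEΔt ≥ ℏ/2

The minimum uncertainty in energy is:
ΔE_min = ℏ/(2Δt)
ΔE_min = (1.055e-34 J·s) / (2 × 3.252e-11 s)
ΔE_min = 1.621e-24 J = 10.119 μeV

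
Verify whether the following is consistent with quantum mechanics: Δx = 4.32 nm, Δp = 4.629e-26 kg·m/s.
Yes, it satisfies the uncertainty principle.

Calculate the product ΔxΔp:
ΔxΔp = (4.320e-09 m) × (4.629e-26 kg·m/s)
ΔxΔp = 2.000e-34 J·s

Compare to the minimum allowed value ℏ/2:
ℏ/2 = 5.273e-35 J·s

Since ΔxΔp = 2.000e-34 J·s ≥ 5.273e-35 J·s = ℏ/2,
the measurement satisfies the uncertainty principle.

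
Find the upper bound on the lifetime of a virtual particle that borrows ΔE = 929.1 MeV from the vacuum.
3.542 × 10^-25 s

Using the energy-time uncertainty principle:
ΔEΔt ≥ ℏ/2

For a virtual particle borrowing energy ΔE, the maximum lifetime is:
Δt_max = ℏ/(2ΔE)

Converting energy:
ΔE = 929.1 MeV = 1.489e-10 J

Δt_max = (1.055e-34 J·s) / (2 × 1.489e-10 J)
Δt_max = 3.542e-25 s = 3.542 × 10^-25 s

Virtual particles with higher borrowed energy exist for shorter times.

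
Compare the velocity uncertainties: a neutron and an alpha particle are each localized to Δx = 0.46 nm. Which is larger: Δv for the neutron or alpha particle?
The neutron has the larger minimum velocity uncertainty, by a ratio of 4.0.

For both particles, Δp_min = ℏ/(2Δx) = 1.146e-25 kg·m/s (same for both).

The velocity uncertainty is Δv = Δp/m:
- neutron: Δv = 1.146e-25 / 1.675e-27 = 6.844e+01 m/s = 68.437 m/s
- alpha particle: Δv = 1.146e-25 / 6.645e-27 = 1.725e+01 m/s = 17.251 m/s

Ratio: 6.844e+01 / 1.725e+01 = 4.0

The lighter particle has larger velocity uncertainty because Δv ∝ 1/m.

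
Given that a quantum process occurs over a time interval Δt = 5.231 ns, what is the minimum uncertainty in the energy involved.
62.915 neV

Using the energy-time uncertainty principle:
ΔEΔt ≥ ℏ/2

The minimum uncertainty in energy is:
ΔE_min = ℏ/(2Δt)
ΔE_min = (1.055e-34 J·s) / (2 × 5.231e-09 s)
ΔE_min = 1.008e-26 J = 62.915 neV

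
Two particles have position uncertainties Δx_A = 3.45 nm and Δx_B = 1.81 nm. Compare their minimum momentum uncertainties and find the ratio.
Particle B has the larger minimum momentum uncertainty, by a factor of 1.91.

For each particle, the minimum momentum uncertainty is Δp_min = ℏ/(2Δx):

Particle A: Δp_A = ℏ/(2×3.450e-09 m) = 1.528e-26 kg·m/s
Particle B: Δp_B = ℏ/(2×1.810e-09 m) = 2.913e-26 kg·m/s

Ratio: Δp_B/Δp_A = 1.91

Since Δp_min ∝ 1/Δx, the particle with smaller position uncertainty (B) has larger momentum uncertainty.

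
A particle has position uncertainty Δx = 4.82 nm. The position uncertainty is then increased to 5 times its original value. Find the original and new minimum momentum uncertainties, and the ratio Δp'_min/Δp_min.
Original Δp_min = 1.094 × 10^-26 kg·m/s; new Δp'_min = 2.188 × 10^-27 kg·m/s; ratio Δp'_min/Δp_min = 1/5.

From the uncertainty principle ΔxΔp ≥ ℏ/2, the minimum momentum uncertainty is Δp_min = ℏ/(2Δx).

Original (Δx = 4.82 nm = 4.820e-09 m):
Δp_min = (1.055e-34 J·s)/(2 × 4.820e-09 m) = 1.094e-26 kg·m/s

When Δx → 5Δx:
Δp'_min = ℏ/(2 × 5Δx) = (1/5) × ℏ/(2Δx) = (1/5) × Δp_min
Δp'_min = 1/5 × 1.094e-26 kg·m/s = 2.188e-27 kg·m/s

Since Δp_min ∝ 1/Δx, when Δx is increased to 5 times its original value, Δp_min decreases to 1/5 of its original value.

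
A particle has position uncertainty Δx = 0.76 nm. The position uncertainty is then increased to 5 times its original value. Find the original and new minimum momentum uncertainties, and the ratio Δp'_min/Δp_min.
Original Δp_min = 6.938 × 10^-26 kg·m/s; new Δp'_min = 1.388 × 10^-26 kg·m/s; ratio Δp'_min/Δp_min = 1/5.

From the uncertainty principle ΔxΔp ≥ ℏ/2, the minimum momentum uncertainty is Δp_min = ℏ/(2Δx).

Original (Δx = 0.76 nm = 7.600e-10 m):
Δp_min = (1.055e-34 J·s)/(2 × 7.600e-10 m) = 6.938e-26 kg·m/s

When Δx → 5Δx:
Δp'_min = ℏ/(2 × 5Δx) = (1/5) × ℏ/(2Δx) = (1/5) × Δp_min
Δp'_min = 1/5 × 6.938e-26 kg·m/s = 1.388e-26 kg·m/s

Since Δp_min ∝ 1/Δx, when Δx is increased to 5 times its original value, Δp_min decreases to 1/5 of its original value.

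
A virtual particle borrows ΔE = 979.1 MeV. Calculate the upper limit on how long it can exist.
3.361 × 10^-25 s

Using the energy-time uncertainty principle:
ΔEΔt ≥ ℏ/2

For a virtual particle borrowing energy ΔE, the maximum lifetime is:
Δt_max = ℏ/(2ΔE)

Converting energy:
ΔE = 979.1 MeV = 1.569e-10 J

Δt_max = (1.055e-34 J·s) / (2 × 1.569e-10 J)
Δt_max = 3.361e-25 s = 3.361 × 10^-25 s

Virtual particles with higher borrowed energy exist for shorter times.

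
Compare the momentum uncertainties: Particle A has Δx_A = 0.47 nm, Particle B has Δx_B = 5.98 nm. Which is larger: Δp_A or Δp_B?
Particle A has the larger minimum momentum uncertainty, by a factor of 12.72.

For each particle, the minimum momentum uncertainty is Δp_min = ℏ/(2Δx):

Particle A: Δp_A = ℏ/(2×4.700e-10 m) = 1.122e-25 kg·m/s
Particle B: Δp_B = ℏ/(2×5.980e-09 m) = 8.817e-27 kg·m/s

Ratio: Δp_A/Δp_B = 12.72

Since Δp_min ∝ 1/Δx, the particle with smaller position uncertainty (A) has larger momentum uncertainty.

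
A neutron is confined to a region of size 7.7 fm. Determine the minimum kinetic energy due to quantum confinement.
87.372 keV

Using the uncertainty principle:

1. Position uncertainty: Δx ≈ 7.700e-15 m
2. Minimum momentum uncertainty: Δp = ℏ/(2Δx) = 6.848e-21 kg·m/s
3. Minimum kinetic energy:
   KE = (Δp)²/(2m) = (6.848e-21)²/(2 × 1.675e-27 kg)
   KE = 1.400e-14 J = 87.372 keV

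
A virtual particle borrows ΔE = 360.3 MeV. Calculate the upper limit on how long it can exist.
9.134 × 10^-25 s

Using the energy-time uncertainty principle:
ΔEΔt ≥ ℏ/2

For a virtual particle borrowing energy ΔE, the maximum lifetime is:
Δt_max = ℏ/(2ΔE)

Converting energy:
ΔE = 360.3 MeV = 5.773e-11 J

Δt_max = (1.055e-34 J·s) / (2 × 5.773e-11 J)
Δt_max = 9.134e-25 s = 9.134 × 10^-25 s

Virtual particles with higher borrowed energy exist for shorter times.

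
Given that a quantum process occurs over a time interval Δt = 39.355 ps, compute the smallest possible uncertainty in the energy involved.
8.362 μeV

Using the energy-time uncertainty principle:
ΔEΔt ≥ ℏ/2

The minimum uncertainty in energy is:
ΔE_min = ℏ/(2Δt)
ΔE_min = (1.055e-34 J·s) / (2 × 3.935e-11 s)
ΔE_min = 1.340e-24 J = 8.362 μeV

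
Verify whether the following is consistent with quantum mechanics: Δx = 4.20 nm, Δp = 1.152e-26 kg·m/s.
No, it violates the uncertainty principle (impossible measurement).

Calculate the product ΔxΔp:
ΔxΔp = (4.200e-09 m) × (1.152e-26 kg·m/s)
ΔxΔp = 4.838e-35 J·s

Compare to the minimum allowed value ℏ/2:
ℏ/2 = 5.273e-35 J·s

Since ΔxΔp = 4.838e-35 J·s < 5.273e-35 J·s = ℏ/2,
the measurement violates the uncertainty principle.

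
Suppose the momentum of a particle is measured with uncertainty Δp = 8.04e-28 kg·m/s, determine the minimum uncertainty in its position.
65.583 nm

Using the Heisenberg uncertainty principle:
ΔxΔp ≥ ℏ/2

The minimum uncertainty in position is:
Δx_min = ℏ/(2Δp)
Δx_min = (1.055e-34 J·s) / (2 × 8.040e-28 kg·m/s)
Δx_min = 6.558e-08 m = 65.583 nm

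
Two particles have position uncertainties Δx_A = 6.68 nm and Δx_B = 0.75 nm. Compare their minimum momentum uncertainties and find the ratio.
Particle B has the larger minimum momentum uncertainty, by a factor of 8.91.

For each particle, the minimum momentum uncertainty is Δp_min = ℏ/(2Δx):

Particle A: Δp_A = ℏ/(2×6.680e-09 m) = 7.894e-27 kg·m/s
Particle B: Δp_B = ℏ/(2×7.500e-10 m) = 7.030e-26 kg·m/s

Ratio: Δp_B/Δp_A = 8.91

Since Δp_min ∝ 1/Δx, the particle with smaller position uncertainty (B) has larger momentum uncertainty.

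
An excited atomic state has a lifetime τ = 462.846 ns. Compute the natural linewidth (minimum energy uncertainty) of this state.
711.049 peV

Using the energy-time uncertainty principle:
ΔEΔt ≥ ℏ/2

The lifetime τ represents the time uncertainty Δt.
The natural linewidth (minimum energy uncertainty) is:

ΔE = ℏ/(2τ)
ΔE = (1.055e-34 J·s) / (2 × 4.628e-07 s)
ΔE = 1.139e-28 J = 711.049 peV

This natural linewidth limits the precision of spectroscopic measurements.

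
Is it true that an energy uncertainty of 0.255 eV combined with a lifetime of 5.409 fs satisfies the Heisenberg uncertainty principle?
Yes, it satisfies the uncertainty relation.

Calculate the product ΔEΔt:
ΔE = 0.255 eV = 4.086e-20 J
ΔEΔt = (4.086e-20 J) × (5.409e-15 s)
ΔEΔt = 2.210e-34 J·s

Compare to the minimum allowed value ℏ/2:
ℏ/2 = 5.273e-35 J·s

Since ΔEΔt = 2.210e-34 J·s ≥ 5.273e-35 J·s = ℏ/2,
this satisfies the uncertainty relation.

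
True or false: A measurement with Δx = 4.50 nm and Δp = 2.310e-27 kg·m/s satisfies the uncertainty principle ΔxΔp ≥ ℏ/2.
No, it violates the uncertainty principle (impossible measurement).

Calculate the product ΔxΔp:
ΔxΔp = (4.500e-09 m) × (2.310e-27 kg·m/s)
ΔxΔp = 1.040e-35 J·s

Compare to the minimum allowed value ℏ/2:
ℏ/2 = 5.273e-35 J·s

Since ΔxΔp = 1.040e-35 J·s < 5.273e-35 J·s = ℏ/2,
the measurement violates the uncertainty principle.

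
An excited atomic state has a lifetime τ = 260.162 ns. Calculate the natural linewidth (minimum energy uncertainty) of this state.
1.265 neV

Using the energy-time uncertainty principle:
ΔEΔt ≥ ℏ/2

The lifetime τ represents the time uncertainty Δt.
The natural linewidth (minimum energy uncertainty) is:

ΔE = ℏ/(2τ)
ΔE = (1.055e-34 J·s) / (2 × 2.602e-07 s)
ΔE = 2.027e-28 J = 1.265 neV

This natural linewidth limits the precision of spectroscopic measurements.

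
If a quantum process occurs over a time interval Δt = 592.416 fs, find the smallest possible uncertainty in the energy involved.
555.532 μeV

Using the energy-time uncertainty principle:
ΔEΔt ≥ ℏ/2

The minimum uncertainty in energy is:
ΔE_min = ℏ/(2Δt)
ΔE_min = (1.055e-34 J·s) / (2 × 5.924e-13 s)
ΔE_min = 8.901e-23 J = 555.532 μeV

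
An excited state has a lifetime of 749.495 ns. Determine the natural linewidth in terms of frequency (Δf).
106.175 kHz

Using the energy-time uncertainty principle and E = hf:
ΔEΔt ≥ ℏ/2
hΔf·Δt ≥ ℏ/2

The minimum frequency uncertainty is:
Δf = ℏ/(2hτ) = 1/(4πτ)
Δf = 1/(4π × 7.495e-07 s)
Δf = 1.062e+05 Hz = 106.175 kHz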